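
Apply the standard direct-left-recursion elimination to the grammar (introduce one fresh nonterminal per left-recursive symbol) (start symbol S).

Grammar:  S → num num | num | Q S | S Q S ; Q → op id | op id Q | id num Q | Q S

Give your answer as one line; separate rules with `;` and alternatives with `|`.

S → num num S' | num S' | Q S S'; Q → op id Q' | op id Q Q' | id num Q Q'; S' → Q S S' | epsilon; Q' → S Q' | epsilon

S, Q are directly left-recursive.
For S: α = {Q S}, β = {num num, num, Q S}. Rewrite as S → β S' and S' → α S' | ε.
For Q: α = {S}, β = {op id, op id Q, id num Q}. Rewrite as Q → β Q' and Q' → α Q' | ε.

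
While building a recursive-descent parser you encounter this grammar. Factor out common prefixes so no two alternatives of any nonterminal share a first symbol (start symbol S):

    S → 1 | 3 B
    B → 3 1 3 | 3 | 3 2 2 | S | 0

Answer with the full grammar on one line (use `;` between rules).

B has alternatives sharing prefix '3': factor to B → 3 B' with B' → 1 3 | ε | 2 2.

S → 1 | 3 B; B → S | 0 | 3 B'; B' → 1 3 | ε | 2 2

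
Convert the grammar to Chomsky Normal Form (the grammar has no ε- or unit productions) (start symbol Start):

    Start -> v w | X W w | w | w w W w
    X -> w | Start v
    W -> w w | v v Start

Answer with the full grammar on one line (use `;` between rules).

Introduce a nonterminal for each terminal appearing in a rule of length ≥ 2: X1 → v, X2 → w.
Binarize each right-hand side of length ≥ 3 by chaining fresh nonterminals (Y1, Y2, …): affected rules were Start → X W X2; Start → X2 X2 W X2; W → X1 X1 Start.

Start -> X1 X2 | X Y1 | w | X2 Y2; X -> w | Start X1; W -> X2 X2 | X1 Y4; X1 -> v; X2 -> w; Y1 -> W X2; Y2 -> X2 Y3; Y3 -> W X2; Y4 -> X1 Start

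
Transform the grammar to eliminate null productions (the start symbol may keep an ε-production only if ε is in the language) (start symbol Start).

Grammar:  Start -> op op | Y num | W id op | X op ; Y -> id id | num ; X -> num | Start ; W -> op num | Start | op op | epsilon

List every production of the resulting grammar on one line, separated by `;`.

Start -> op op | Y num | W id op | id op | X op; Y -> id id | num; X -> num | Start; W -> op num | Start | op op

The nullable symbols are {W}.
ε ∉ L(G), so no ε-production is kept.
Expand every rule over subsets of its nullable positions: Start → W id op gives W id op | id op.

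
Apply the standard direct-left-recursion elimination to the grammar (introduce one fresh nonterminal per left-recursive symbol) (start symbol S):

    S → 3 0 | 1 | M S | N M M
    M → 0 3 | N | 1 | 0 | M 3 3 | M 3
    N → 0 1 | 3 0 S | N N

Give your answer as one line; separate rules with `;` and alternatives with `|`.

M, N are directly left-recursive.
For M: α = {3 3, 3}, β = {0 3, N, 1, 0}. Rewrite as M → β M' and M' → α M' | ε.
For N: α = {N}, β = {0 1, 3 0 S}. Rewrite as N → β N' and N' → α N' | ε.

S → 3 0 | 1 | M S | N M M; M → 0 3 M' | N M' | 1 M' | 0 M'; N → 0 1 N' | 3 0 S N'; M' → 3 3 M' | 3 M' | ε; N' → N N' | ε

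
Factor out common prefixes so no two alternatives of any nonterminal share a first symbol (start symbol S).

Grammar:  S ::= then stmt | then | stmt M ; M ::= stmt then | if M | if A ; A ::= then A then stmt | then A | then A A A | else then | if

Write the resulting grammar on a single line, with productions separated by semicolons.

S has alternatives sharing prefix 'then': factor to S → then S' with S' → stmt | ε.
M has alternatives sharing prefix 'if': factor to M → if M' with M' → M | A.
A has alternatives sharing prefix 'then A': factor to A → then A A' with A' → then stmt | ε | A A.

S ::= stmt M | then S'; M ::= stmt then | if M'; A ::= else then | if | then A A'; S' ::= stmt | epsilon; M' ::= M | A; A' ::= then stmt | epsilon | A A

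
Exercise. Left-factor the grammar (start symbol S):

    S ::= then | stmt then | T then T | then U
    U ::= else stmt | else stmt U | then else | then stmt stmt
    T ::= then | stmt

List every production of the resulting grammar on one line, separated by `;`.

S has alternatives sharing prefix 'then': factor to S → then S' with S' → ε | U.
U has alternatives sharing prefix 'else stmt': factor to U → else stmt U' with U' → ε | U.
U has alternatives sharing prefix 'then': factor to U → then U'' with U'' → else | stmt stmt.

S ::= stmt then | T then T | then S'; U ::= else stmt U' | then U''; T ::= then | stmt; S' ::= epsilon | U; U' ::= epsilon | U; U'' ::= else | stmt stmt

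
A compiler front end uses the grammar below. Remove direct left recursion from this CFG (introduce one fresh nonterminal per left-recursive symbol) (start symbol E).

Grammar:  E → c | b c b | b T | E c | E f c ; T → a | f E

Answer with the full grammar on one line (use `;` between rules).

E is directly left-recursive.
For E: α = {c, f c}, β = {c, b c b, b T}. Rewrite as E → β E' and E' → α E' | ε.

E → c E' | b c b E' | b T E'; T → a | f E; E' → c E' | f c E' | ε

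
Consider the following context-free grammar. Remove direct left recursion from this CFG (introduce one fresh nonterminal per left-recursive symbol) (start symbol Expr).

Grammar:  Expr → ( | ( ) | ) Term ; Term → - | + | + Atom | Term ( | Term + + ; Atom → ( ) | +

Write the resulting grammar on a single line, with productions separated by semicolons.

Term is directly left-recursive.
For Term: α = {(, + +}, β = {-, +, + Atom}. Rewrite as Term → β Term1 and Term1 → α Term1 | ε.

Expr → ( | ( ) | ) Term; Term → - Term1 | + Term1 | + Atom Term1; Atom → ( ) | +; Term1 → ( Term1 | + + Term1 | ε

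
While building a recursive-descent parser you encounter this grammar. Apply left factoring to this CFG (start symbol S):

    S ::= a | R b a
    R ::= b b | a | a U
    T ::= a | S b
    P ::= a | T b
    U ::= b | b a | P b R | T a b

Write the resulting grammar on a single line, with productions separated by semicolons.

S ::= a | R b a; R ::= b b | a R'; T ::= a | S b; P ::= a | T b; U ::= P b R | T a b | b U'; R' ::= epsilon | U; U' ::= epsilon | a

R has alternatives sharing prefix 'a': factor to R → a R' with R' → ε | U.
U has alternatives sharing prefix 'b': factor to U → b U' with U' → ε | a.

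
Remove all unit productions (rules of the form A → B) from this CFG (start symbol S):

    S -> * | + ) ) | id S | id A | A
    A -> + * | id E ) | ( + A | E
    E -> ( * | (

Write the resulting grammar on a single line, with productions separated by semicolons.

Unit pairs: A ⇒* {E}; S ⇒* {A, E}.
Replace each nonterminal's rules with the union of the non-unit rules of every nonterminal it unit-derives.

S -> ( * | ( | * | + ) ) | id S | id A | + * | id E ) | ( + A; A -> ( * | ( | + * | id E ) | ( + A; E -> ( * | (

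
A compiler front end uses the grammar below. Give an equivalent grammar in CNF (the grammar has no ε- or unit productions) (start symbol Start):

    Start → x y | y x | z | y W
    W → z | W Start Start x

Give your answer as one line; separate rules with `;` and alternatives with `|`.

Start → X1 X2 | X2 X1 | z | X2 W; W → z | W Y1; X1 → x; X2 → y; Y1 → Start Y2; Y2 → Start X1

Introduce a nonterminal for each terminal appearing in a rule of length ≥ 2: X1 → x, X2 → y.
Binarize each right-hand side of length ≥ 3 by chaining fresh nonterminals (Y1, Y2, …): affected rules were W → W Start Start X1.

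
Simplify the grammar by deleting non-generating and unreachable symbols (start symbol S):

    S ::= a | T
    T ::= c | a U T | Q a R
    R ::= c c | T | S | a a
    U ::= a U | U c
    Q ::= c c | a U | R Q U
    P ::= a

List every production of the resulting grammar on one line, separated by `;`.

Generating nonterminals: {P, Q, R, S, T}.
Reachable from S after that: {Q, R, S, T}.
Removed useless symbols: {P, U} and every production mentioning them.

S ::= a | T; T ::= c | Q a R; R ::= c c | T | S | a a; Q ::= c c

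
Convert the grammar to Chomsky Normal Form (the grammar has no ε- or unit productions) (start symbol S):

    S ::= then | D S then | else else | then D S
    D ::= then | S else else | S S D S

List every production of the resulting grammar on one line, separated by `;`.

S ::= then | D Y1 | X2 X2 | X1 Y2; D ::= then | S Y3 | S Y4; X1 ::= then; X2 ::= else; Y1 ::= S X1; Y2 ::= D S; Y3 ::= X2 X2; Y4 ::= S Y5; Y5 ::= D S

Introduce a nonterminal for each terminal appearing in a rule of length ≥ 2: X1 → then, X2 → else.
Binarize each right-hand side of length ≥ 3 by chaining fresh nonterminals (Y1, Y2, …): affected rules were S → D S X1; S → X1 D S; D → S X2 X2; D → S S D S.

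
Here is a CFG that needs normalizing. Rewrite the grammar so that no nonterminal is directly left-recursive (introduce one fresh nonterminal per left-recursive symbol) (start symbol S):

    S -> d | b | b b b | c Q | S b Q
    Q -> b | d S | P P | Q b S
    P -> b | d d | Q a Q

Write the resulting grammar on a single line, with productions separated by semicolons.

Left recursion appears on S, Q.
For S: α = {b Q}, β = {d, b, b b b, c Q}. Rewrite as S → β S' and S' → α S' | ε.
For Q: α = {b S}, β = {b, d S, P P}. Rewrite as Q → β Q' and Q' → α Q' | ε.

S -> d S' | b S' | b b b S' | c Q S'; Q -> b Q' | d S Q' | P P Q'; P -> b | d d | Q a Q; S' -> b Q S' | ε; Q' -> b S Q' | ε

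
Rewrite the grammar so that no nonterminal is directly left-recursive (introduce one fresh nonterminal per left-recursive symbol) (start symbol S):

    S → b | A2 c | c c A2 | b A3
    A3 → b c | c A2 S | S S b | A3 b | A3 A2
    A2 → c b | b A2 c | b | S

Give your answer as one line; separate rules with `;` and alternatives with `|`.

S → b | A2 c | c c A2 | b A3; A3 → b c A3' | c A2 S A3' | S S b A3'; A2 → c b | b A2 c | b | S; A3' → b A3' | A2 A3' | ε

Left recursion appears on A3.
For A3: α = {b, A2}, β = {b c, c A2 S, S S b}. Rewrite as A3 → β A3' and A3' → α A3' | ε.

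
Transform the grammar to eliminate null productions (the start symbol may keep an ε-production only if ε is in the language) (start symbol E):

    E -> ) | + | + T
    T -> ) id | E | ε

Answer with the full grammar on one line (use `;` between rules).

E -> ) | + | + T; T -> ) id | E

Nullable set = {T}.
ε ∉ L(G), so no ε-production is kept.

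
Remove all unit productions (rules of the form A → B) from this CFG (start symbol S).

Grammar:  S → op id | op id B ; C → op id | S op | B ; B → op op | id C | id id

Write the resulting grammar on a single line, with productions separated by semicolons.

Unit pairs: C ⇒* {B}.
Replace each nonterminal's rules with the union of the non-unit rules of every nonterminal it unit-derives.

S → op id | op id B; C → op op | id C | id id | op id | S op; B → op op | id C | id id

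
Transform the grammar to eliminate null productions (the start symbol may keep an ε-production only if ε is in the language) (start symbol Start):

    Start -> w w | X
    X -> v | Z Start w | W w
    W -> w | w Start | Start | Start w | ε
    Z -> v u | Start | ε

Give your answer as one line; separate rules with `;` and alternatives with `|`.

Start -> w w | X; X -> v | Z Start w | Start w | W w | w; W -> w | w Start | Start | Start w; Z -> v u | Start

Nullable set = {W, Z}.
ε ∉ L(G), so no ε-production is kept.
Expand every rule over subsets of its nullable positions: X → Z Start w gives Z Start w | Start w. X → W w gives W w | w.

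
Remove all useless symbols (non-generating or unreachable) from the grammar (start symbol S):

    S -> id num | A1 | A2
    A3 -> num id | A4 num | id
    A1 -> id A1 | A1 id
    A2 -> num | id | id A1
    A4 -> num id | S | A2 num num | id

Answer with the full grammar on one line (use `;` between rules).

S -> id num | A2; A2 -> num | id

Generating nonterminals: {A2, A3, A4, S}.
Reachable from S after that: {A2, S}.
Removed useless symbols: {A1, A3, A4} and every production mentioning them.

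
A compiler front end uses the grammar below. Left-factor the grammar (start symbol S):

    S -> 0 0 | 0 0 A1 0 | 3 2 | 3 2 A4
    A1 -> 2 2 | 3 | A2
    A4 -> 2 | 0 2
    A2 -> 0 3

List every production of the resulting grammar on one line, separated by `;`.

S -> 0 0 S' | 3 2 S''; A1 -> 2 2 | 3 | A2; A4 -> 2 | 0 2; A2 -> 0 3; S' -> ε | A1 0; S'' -> ε | A4

S has alternatives sharing prefix '0 0': factor to S → 0 0 S' with S' → ε | A1 0.
S has alternatives sharing prefix '3 2': factor to S → 3 2 S'' with S'' → ε | A4.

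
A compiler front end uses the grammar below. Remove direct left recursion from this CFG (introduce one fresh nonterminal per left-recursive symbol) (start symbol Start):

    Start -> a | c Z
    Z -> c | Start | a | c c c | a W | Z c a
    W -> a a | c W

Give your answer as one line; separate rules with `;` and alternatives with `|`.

Start -> a | c Z; Z -> c Z1 | Start Z1 | a Z1 | c c c Z1 | a W Z1; W -> a a | c W; Z1 -> c a Z1 | ε

Left recursion appears on Z.
For Z: α = {c a}, β = {c, Start, a, c c c, a W}. Rewrite as Z → β Z1 and Z1 → α Z1 | ε.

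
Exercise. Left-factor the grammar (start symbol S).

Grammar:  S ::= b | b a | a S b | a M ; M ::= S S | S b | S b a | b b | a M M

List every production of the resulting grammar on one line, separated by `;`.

S has alternatives sharing prefix 'b': factor to S → b S' with S' → ε | a.
S has alternatives sharing prefix 'a': factor to S → a S'' with S'' → S b | M.
M has alternatives sharing prefix 'S': factor to M → S M' with M' → S | b | b a.
M' has alternatives sharing prefix 'b': factor to M' → b M'' with M'' → ε | a.

S ::= b S' | a S''; M ::= b b | a M M | S M'; S' ::= eps | a; S'' ::= S b | M; M' ::= S | b M''; M'' ::= eps | a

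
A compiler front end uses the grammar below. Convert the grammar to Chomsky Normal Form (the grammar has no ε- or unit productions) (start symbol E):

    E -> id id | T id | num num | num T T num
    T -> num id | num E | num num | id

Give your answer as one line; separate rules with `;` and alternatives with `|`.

E -> X1 X1 | T X1 | X2 X2 | X2 Y1; T -> X2 X1 | X2 E | X2 X2 | id; X1 -> id; X2 -> num; Y1 -> T Y2; Y2 -> T X2

Introduce a nonterminal for each terminal appearing in a rule of length ≥ 2: X1 → id, X2 → num.
Binarize each right-hand side of length ≥ 3 by chaining fresh nonterminals (Y1, Y2, …): affected rules were E → X2 T T X2.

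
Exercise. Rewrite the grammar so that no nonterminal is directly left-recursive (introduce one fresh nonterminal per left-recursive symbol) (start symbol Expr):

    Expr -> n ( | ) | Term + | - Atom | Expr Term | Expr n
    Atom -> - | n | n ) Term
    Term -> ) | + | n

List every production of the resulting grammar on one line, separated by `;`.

Expr is directly left-recursive.
For Expr: α = {Term, n}, β = {n (, ), Term +, - Atom}. Rewrite as Expr → β Expr1 and Expr1 → α Expr1 | ε.

Expr -> n ( Expr1 | ) Expr1 | Term + Expr1 | - Atom Expr1; Atom -> - | n | n ) Term; Term -> ) | + | n; Expr1 -> Term Expr1 | n Expr1 | ε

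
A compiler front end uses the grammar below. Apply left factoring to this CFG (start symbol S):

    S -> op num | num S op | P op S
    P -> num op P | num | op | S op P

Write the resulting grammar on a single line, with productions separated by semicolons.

P has alternatives sharing prefix 'num': factor to P → num P' with P' → op P | ε.

S -> op num | num S op | P op S; P -> op | S op P | num P'; P' -> op P | ε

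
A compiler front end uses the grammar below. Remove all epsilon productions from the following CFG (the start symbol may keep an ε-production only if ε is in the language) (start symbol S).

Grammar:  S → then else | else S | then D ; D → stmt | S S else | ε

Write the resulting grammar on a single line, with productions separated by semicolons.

Nullable nonterminals: {D}.
ε ∉ L(G), so no ε-production is kept.
Add the nullable-subset variants: S → then D gives then D | then.

S → then else | else S | then D | then; D → stmt | S S else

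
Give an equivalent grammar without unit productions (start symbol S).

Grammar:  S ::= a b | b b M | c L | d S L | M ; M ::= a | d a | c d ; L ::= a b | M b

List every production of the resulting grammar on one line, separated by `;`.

S ::= a b | b b M | c L | d S L | a | d a | c d; M ::= a | d a | c d; L ::= a b | M b

Unit pairs: S ⇒* {M}.
Replace each nonterminal's rules with the union of the non-unit rules of every nonterminal it unit-derives.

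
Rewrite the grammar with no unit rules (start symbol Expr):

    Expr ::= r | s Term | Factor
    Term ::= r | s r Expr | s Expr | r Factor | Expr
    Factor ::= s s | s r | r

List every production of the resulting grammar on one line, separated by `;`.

Unit pairs: Expr ⇒* {Factor}; Term ⇒* {Expr, Factor}.
Replace each nonterminal's rules with the union of the non-unit rules of every nonterminal it unit-derives.

Expr ::= s s | s r | r | s Term; Term ::= r | s r Expr | s Expr | r Factor | s s | s r | s Term; Factor ::= s s | s r | r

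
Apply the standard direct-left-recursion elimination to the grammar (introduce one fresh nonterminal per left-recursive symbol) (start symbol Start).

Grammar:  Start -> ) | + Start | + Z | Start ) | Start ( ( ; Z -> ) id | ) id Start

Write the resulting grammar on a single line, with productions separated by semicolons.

Start is directly left-recursive.
For Start: α = {), ( (}, β = {), + Start, + Z}. Rewrite as Start → β Start1 and Start1 → α Start1 | ε.

Start -> ) Start1 | + Start Start1 | + Z Start1; Z -> ) id | ) id Start; Start1 -> ) Start1 | ( ( Start1 | ε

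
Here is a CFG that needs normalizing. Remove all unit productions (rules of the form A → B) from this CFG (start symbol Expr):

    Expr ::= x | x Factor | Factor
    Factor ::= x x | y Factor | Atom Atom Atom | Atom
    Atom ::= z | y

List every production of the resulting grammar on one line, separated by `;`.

Unit pairs: Expr ⇒* {Atom, Factor}; Factor ⇒* {Atom}.
For each unit pair (A, B), copy every non-unit production of B to A, then drop all unit productions.

Expr ::= z | y | x x | y Factor | Atom Atom Atom | x | x Factor; Factor ::= z | y | x x | y Factor | Atom Atom Atom; Atom ::= z | y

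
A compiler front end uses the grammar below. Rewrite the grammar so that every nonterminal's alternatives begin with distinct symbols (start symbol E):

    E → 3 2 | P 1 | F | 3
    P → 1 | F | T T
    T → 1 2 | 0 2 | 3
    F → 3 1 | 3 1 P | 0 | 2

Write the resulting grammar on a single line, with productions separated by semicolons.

E → P 1 | F | 3 E'; P → 1 | F | T T; T → 1 2 | 0 2 | 3; F → 0 | 2 | 3 1 F'; E' → 2 | ε; F' → ε | P

E has alternatives sharing prefix '3': factor to E → 3 E' with E' → 2 | ε.
F has alternatives sharing prefix '3 1': factor to F → 3 1 F' with F' → ε | P.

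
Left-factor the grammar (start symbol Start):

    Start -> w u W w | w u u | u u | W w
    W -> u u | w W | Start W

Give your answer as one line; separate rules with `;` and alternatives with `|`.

Start has alternatives sharing prefix 'w u': factor to Start → w u Start1 with Start1 → W w | u.

Start -> u u | W w | w u Start1; W -> u u | w W | Start W; Start1 -> W w | u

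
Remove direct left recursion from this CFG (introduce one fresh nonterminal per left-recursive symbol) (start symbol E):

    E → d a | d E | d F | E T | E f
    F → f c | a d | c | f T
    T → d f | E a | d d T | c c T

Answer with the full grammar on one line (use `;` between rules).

E → d a E' | d E E' | d F E'; F → f c | a d | c | f T; T → d f | E a | d d T | c c T; E' → T E' | f E' | ε

Left recursion appears on E.
For E: α = {T, f}, β = {d a, d E, d F}. Rewrite as E → β E' and E' → α E' | ε.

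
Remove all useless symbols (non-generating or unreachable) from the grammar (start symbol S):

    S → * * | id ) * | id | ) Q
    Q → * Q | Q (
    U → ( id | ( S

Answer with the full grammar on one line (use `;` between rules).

S → * * | id ) * | id

Generating nonterminals: {S, U}.
Reachable from S after that: {S}.
Removed useless symbols: {Q, U} and every production mentioning them.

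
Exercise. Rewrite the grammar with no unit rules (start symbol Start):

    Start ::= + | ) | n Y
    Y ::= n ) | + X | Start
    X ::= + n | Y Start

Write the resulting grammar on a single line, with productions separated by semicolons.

Unit pairs: Y ⇒* {Start}.
Replace each nonterminal's rules with the union of the non-unit rules of every nonterminal it unit-derives.

Start ::= + | ) | n Y; Y ::= + | ) | n Y | n ) | + X; X ::= + n | Y Start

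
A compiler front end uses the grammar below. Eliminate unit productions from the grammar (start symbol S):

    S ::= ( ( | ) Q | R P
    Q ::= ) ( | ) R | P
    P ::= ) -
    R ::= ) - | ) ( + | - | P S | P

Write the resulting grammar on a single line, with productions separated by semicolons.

Unit pairs: Q ⇒* {P}; R ⇒* {P}.
For each unit pair (A, B), copy every non-unit production of B to A, then drop all unit productions.

S ::= ( ( | ) Q | R P; Q ::= ) - | ) ( | ) R; P ::= ) -; R ::= ) - | ) ( + | - | P S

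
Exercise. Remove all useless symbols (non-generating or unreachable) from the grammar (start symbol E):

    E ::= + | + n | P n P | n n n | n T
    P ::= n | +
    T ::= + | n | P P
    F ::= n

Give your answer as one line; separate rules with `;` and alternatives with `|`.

E ::= + | + n | P n P | n n n | n T; P ::= n | +; T ::= + | n | P P

Generating nonterminals: {E, F, P, T}.
Reachable from E after that: {E, P, T}.
Removed useless symbols: {F} and every production mentioning them.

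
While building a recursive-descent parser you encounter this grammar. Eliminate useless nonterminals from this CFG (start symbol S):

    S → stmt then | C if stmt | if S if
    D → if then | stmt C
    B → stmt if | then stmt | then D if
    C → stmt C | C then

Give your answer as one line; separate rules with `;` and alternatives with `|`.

S → stmt then | if S if

Generating nonterminals: {B, D, S}.
Reachable from S after that: {S}.
Removed useless symbols: {B, C, D} and every production mentioning them.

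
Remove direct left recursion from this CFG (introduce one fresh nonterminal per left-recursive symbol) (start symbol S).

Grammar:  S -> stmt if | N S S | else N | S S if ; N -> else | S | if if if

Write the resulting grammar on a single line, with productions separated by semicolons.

Directly left-recursive nonterminal: S.
For S: α = {S if}, β = {stmt if, N S S, else N}. Rewrite as S → β S' and S' → α S' | ε.

S -> stmt if S' | N S S S' | else N S'; N -> else | S | if if if; S' -> S if S' | ε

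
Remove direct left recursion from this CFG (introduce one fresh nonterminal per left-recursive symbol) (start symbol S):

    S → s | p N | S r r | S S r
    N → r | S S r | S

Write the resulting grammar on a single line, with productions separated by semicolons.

S → s S' | p N S'; N → r | S S r | S; S' → r r S' | S r S' | ε

S is directly left-recursive.
For S: α = {r r, S r}, β = {s, p N}. Rewrite as S → β S' and S' → α S' | ε.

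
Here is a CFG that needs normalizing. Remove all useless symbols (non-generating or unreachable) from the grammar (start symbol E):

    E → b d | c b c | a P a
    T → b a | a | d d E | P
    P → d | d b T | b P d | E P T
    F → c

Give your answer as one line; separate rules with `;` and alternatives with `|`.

E → b d | c b c | a P a; T → b a | a | d d E | P; P → d | d b T | b P d | E P T

Generating nonterminals: {E, F, P, T}.
Reachable from E after that: {E, P, T}.
Removed useless symbols: {F} and every production mentioning them.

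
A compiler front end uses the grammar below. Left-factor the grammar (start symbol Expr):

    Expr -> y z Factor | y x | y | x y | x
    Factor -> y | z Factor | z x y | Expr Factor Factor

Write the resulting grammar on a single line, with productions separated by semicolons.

Expr -> y Expr1 | x Expr2; Factor -> y | Expr Factor Factor | z Factor1; Expr1 -> z Factor | x | ε; Expr2 -> y | ε; Factor1 -> Factor | x y

Expr has alternatives sharing prefix 'y': factor to Expr → y Expr1 with Expr1 → z Factor | x | ε.
Expr has alternatives sharing prefix 'x': factor to Expr → x Expr2 with Expr2 → y | ε.
Factor has alternatives sharing prefix 'z': factor to Factor → z Factor1 with Factor1 → Factor | x y.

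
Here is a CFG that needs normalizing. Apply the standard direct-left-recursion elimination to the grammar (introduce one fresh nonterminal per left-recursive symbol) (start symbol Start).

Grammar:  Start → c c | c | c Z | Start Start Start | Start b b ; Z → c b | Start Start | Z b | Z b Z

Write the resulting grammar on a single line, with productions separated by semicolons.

Start, Z are directly left-recursive.
For Start: α = {Start Start, b b}, β = {c c, c, c Z}. Rewrite as Start → β Start1 and Start1 → α Start1 | ε.
For Z: α = {b, b Z}, β = {c b, Start Start}. Rewrite as Z → β Z1 and Z1 → α Z1 | ε.

Start → c c Start1 | c Start1 | c Z Start1; Z → c b Z1 | Start Start Z1; Start1 → Start Start Start1 | b b Start1 | eps; Z1 → b Z1 | b Z Z1 | eps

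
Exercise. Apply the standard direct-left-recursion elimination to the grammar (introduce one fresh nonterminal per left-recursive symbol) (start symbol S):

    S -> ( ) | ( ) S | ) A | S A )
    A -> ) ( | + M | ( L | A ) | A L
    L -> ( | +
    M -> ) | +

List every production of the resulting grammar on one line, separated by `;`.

S -> ( ) S' | ( ) S S' | ) A S'; A -> ) ( A' | + M A' | ( L A'; L -> ( | +; M -> ) | +; S' -> A ) S' | ε; A' -> ) A' | L A' | ε

S, A are directly left-recursive.
For S: α = {A )}, β = {( ), ( ) S, ) A}. Rewrite as S → β S' and S' → α S' | ε.
For A: α = {), L}, β = {) (, + M, ( L}. Rewrite as A → β A' and A' → α A' | ε.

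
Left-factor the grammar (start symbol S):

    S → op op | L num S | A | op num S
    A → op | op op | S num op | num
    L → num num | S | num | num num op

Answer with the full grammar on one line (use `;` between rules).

S → L num S | A | op S'; A → S num op | num | op A'; L → S | num L'; S' → op | num S; A' → ε | op; L' → ε | num L''; L'' → ε | op

S has alternatives sharing prefix 'op': factor to S → op S' with S' → op | num S.
A has alternatives sharing prefix 'op': factor to A → op A' with A' → ε | op.
L has alternatives sharing prefix 'num': factor to L → num L' with L' → num | ε | num op.
L' has alternatives sharing prefix 'num': factor to L' → num L'' with L'' → ε | op.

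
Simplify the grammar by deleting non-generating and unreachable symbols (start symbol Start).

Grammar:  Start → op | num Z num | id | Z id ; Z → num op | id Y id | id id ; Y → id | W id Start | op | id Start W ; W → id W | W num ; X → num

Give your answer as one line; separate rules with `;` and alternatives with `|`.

Start → op | num Z num | id | Z id; Z → num op | id Y id | id id; Y → id | op

Generating nonterminals: {Start, X, Y, Z}.
Reachable from Start after that: {Start, Y, Z}.
Removed useless symbols: {W, X} and every production mentioning them.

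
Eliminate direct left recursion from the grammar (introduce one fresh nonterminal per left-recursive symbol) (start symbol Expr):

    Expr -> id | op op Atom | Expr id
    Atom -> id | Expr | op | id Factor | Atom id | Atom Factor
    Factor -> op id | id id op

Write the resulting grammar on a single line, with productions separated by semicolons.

Left recursion appears on Expr, Atom.
For Expr: α = {id}, β = {id, op op Atom}. Rewrite as Expr → β Expr1 and Expr1 → α Expr1 | ε.
For Atom: α = {id, Factor}, β = {id, Expr, op, id Factor}. Rewrite as Atom → β Atom1 and Atom1 → α Atom1 | ε.

Expr -> id Expr1 | op op Atom Expr1; Atom -> id Atom1 | Expr Atom1 | op Atom1 | id Factor Atom1; Factor -> op id | id id op; Expr1 -> id Expr1 | ε; Atom1 -> id Atom1 | Factor Atom1 | ε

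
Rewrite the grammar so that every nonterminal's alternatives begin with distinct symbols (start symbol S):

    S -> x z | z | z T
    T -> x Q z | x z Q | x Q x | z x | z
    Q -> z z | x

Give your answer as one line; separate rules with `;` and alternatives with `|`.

S -> x z | z S'; T -> x T' | z T''; Q -> z z | x; S' -> ε | T; T' -> z Q | Q T'''; T'' -> x | ε; T''' -> z | x

S has alternatives sharing prefix 'z': factor to S → z S' with S' → ε | T.
T has alternatives sharing prefix 'x': factor to T → x T' with T' → Q z | z Q | Q x.
T has alternatives sharing prefix 'z': factor to T → z T'' with T'' → x | ε.
T' has alternatives sharing prefix 'Q': factor to T' → Q T''' with T''' → z | x.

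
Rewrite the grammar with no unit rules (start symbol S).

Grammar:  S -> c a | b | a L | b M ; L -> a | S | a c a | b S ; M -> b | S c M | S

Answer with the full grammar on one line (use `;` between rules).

S -> c a | b | a L | b M; L -> a | a c a | b S | c a | b | a L | b M; M -> c a | b | a L | b M | S c M

Unit pairs: L ⇒* {S}; M ⇒* {S}.
For each unit pair (A, B), copy every non-unit production of B to A, then drop all unit productions.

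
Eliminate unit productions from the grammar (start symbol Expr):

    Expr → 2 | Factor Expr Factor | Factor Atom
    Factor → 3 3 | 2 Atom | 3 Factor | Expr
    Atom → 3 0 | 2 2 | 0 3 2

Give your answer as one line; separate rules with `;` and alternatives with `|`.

Expr → 2 | Factor Expr Factor | Factor Atom; Factor → 3 3 | 2 Atom | 3 Factor | 2 | Factor Expr Factor | Factor Atom; Atom → 3 0 | 2 2 | 0 3 2

Unit pairs: Factor ⇒* {Expr}.
For each unit pair (A, B), copy every non-unit production of B to A, then drop all unit productions.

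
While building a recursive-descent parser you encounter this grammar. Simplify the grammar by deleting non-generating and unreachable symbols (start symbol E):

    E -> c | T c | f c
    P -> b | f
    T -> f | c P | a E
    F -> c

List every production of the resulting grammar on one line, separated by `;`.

E -> c | T c | f c; P -> b | f; T -> f | c P | a E

Generating nonterminals: {E, F, P, T}.
Reachable from E after that: {E, P, T}.
Removed useless symbols: {F} and every production mentioning them.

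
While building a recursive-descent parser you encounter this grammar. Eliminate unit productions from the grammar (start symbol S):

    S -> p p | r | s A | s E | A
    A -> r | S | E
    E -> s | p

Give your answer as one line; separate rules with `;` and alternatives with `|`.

S -> s | p | p p | r | s A | s E; A -> s | p | p p | r | s A | s E; E -> s | p

Unit pairs: A ⇒* {E, S}; S ⇒* {A, E}.
For each unit pair (A, B), copy every non-unit production of B to A, then drop all unit productions.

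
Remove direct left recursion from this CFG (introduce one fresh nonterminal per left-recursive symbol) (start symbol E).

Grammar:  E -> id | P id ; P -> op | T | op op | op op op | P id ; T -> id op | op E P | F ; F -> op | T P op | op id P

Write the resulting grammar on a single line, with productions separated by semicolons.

E -> id | P id; P -> op P' | T P' | op op P' | op op op P'; T -> id op | op E P | F; F -> op | T P op | op id P; P' -> id P' | ε

P is directly left-recursive.
For P: α = {id}, β = {op, T, op op, op op op}. Rewrite as P → β P' and P' → α P' | ε.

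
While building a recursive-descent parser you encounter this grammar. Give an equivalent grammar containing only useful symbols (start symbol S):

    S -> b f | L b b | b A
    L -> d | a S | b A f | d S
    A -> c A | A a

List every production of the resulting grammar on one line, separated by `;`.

Generating nonterminals: {L, S}.
Reachable from S after that: {L, S}.
Removed useless symbols: {A} and every production mentioning them.

S -> b f | L b b; L -> d | a S | d S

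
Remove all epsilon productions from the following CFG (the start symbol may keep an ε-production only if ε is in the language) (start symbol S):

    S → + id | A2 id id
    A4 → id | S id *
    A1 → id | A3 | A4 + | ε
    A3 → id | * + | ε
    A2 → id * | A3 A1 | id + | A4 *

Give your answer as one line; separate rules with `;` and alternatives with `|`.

Nullable nonterminals: {A1, A2, A3}.
ε ∉ L(G), so no ε-production is kept.
Add the nullable-subset variants: S → A2 id id gives A2 id id | id id. A2 → A3 A1 gives A3 A1 | A3 | A1.

S → + id | A2 id id | id id; A4 → id | S id *; A1 → id | A3 | A4 +; A3 → id | * +; A2 → id * | A3 A1 | A3 | A1 | id + | A4 *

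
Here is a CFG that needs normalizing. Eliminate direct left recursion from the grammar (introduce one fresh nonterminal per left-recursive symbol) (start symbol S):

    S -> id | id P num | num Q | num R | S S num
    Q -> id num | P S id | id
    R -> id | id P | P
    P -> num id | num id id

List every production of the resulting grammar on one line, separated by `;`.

S is directly left-recursive.
For S: α = {S num}, β = {id, id P num, num Q, num R}. Rewrite as S → β S' and S' → α S' | ε.

S -> id S' | id P num S' | num Q S' | num R S'; Q -> id num | P S id | id; R -> id | id P | P; P -> num id | num id id; S' -> S num S' | ε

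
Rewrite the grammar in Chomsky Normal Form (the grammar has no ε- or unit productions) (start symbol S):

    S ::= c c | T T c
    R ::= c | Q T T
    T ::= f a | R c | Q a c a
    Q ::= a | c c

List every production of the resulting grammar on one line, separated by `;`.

S ::= X1 X1 | T Y1; R ::= c | Q Y2; T ::= X2 X3 | R X1 | Q Y3; Q ::= a | X1 X1; X1 ::= c; X2 ::= f; X3 ::= a; Y1 ::= T X1; Y2 ::= T T; Y3 ::= X3 Y4; Y4 ::= X1 X3

Introduce a nonterminal for each terminal appearing in a rule of length ≥ 2: X1 → c, X2 → f, X3 → a.
Binarize each right-hand side of length ≥ 3 by chaining fresh nonterminals (Y1, Y2, …): affected rules were S → T T X1; R → Q T T; T → Q X3 X1 X3.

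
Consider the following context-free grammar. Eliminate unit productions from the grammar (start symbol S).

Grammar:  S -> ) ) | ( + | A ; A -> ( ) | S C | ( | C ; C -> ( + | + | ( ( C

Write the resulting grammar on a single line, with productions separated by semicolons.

S -> ( + | + | ( ( C | ) ) | ( ) | S C | (; A -> ( + | + | ( ( C | ( ) | S C | (; C -> ( + | + | ( ( C

Unit pairs: A ⇒* {C}; S ⇒* {A, C}.
For each unit pair (A, B), copy every non-unit production of B to A, then drop all unit productions.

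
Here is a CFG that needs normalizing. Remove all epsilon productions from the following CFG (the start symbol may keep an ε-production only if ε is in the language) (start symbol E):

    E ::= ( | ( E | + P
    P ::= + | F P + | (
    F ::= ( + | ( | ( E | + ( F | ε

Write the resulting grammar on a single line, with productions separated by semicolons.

E ::= ( | ( E | + P; P ::= + | F P + | P + | (; F ::= ( + | ( | ( E | + ( F | + (

The nullable symbols are {F}.
ε ∉ L(G), so no ε-production is kept.
Add the nullable-subset variants: P → F P + gives F P + | P +. F → + ( F gives + ( F | + (.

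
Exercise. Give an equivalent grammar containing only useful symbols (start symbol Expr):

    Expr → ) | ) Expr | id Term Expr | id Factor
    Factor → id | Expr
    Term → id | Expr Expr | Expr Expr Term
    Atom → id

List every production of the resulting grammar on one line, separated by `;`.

Generating nonterminals: {Atom, Expr, Factor, Term}.
Reachable from Expr after that: {Expr, Factor, Term}.
Removed useless symbols: {Atom} and every production mentioning them.

Expr → ) | ) Expr | id Term Expr | id Factor; Factor → id | Expr; Term → id | Expr Expr | Expr Expr Term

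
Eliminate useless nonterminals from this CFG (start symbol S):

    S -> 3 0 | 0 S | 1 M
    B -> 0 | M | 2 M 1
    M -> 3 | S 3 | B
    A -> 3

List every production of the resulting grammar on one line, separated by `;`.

S -> 3 0 | 0 S | 1 M; B -> 0 | M | 2 M 1; M -> 3 | S 3 | B

Generating nonterminals: {A, B, M, S}.
Reachable from S after that: {B, M, S}.
Removed useless symbols: {A} and every production mentioning them.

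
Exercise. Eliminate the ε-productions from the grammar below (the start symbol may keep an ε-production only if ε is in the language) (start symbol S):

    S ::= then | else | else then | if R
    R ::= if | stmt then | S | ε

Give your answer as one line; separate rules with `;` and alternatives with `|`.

Nullable nonterminals: {R}.
ε ∉ L(G), so no ε-production is kept.
For each production, add variants omitting each subset of nullable occurrences: S → if R gives if R | if.

S ::= then | else | else then | if R | if; R ::= if | stmt then | S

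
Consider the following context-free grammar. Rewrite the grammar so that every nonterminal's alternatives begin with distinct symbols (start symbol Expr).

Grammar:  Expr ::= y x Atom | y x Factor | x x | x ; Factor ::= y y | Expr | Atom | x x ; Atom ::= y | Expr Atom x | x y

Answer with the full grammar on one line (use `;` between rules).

Expr has alternatives sharing prefix 'y x': factor to Expr → y x Expr1 with Expr1 → Atom | Factor.
Expr has alternatives sharing prefix 'x': factor to Expr → x Expr2 with Expr2 → x | ε.

Expr ::= y x Expr1 | x Expr2; Factor ::= y y | Expr | Atom | x x; Atom ::= y | Expr Atom x | x y; Expr1 ::= Atom | Factor; Expr2 ::= x | eps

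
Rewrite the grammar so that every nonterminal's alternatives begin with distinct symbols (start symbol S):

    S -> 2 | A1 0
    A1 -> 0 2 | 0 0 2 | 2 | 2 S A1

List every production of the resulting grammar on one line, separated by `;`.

A1 has alternatives sharing prefix '0': factor to A1 → 0 A1' with A1' → 2 | 0 2.
A1 has alternatives sharing prefix '2': factor to A1 → 2 A1'' with A1'' → ε | S A1.

S -> 2 | A1 0; A1 -> 0 A1' | 2 A1''; A1' -> 2 | 0 2; A1'' -> ε | S A1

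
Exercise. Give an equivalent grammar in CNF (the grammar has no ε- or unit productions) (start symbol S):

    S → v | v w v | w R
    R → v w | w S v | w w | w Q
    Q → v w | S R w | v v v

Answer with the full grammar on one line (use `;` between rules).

Introduce a nonterminal for each terminal appearing in a rule of length ≥ 2: X1 → v, X2 → w.
Binarize each right-hand side of length ≥ 3 by chaining fresh nonterminals (Y1, Y2, …): affected rules were S → X1 X2 X1; R → X2 S X1; Q → S R X2; Q → X1 X1 X1.

S → v | X1 Y1 | X2 R; R → X1 X2 | X2 Y2 | X2 X2 | X2 Q; Q → X1 X2 | S Y3 | X1 Y4; X1 → v; X2 → w; Y1 → X2 X1; Y2 → S X1; Y3 → R X2; Y4 → X1 X1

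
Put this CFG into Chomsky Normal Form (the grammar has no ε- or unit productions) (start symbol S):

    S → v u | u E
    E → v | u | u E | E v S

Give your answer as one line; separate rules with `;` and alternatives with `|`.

Introduce a nonterminal for each terminal appearing in a rule of length ≥ 2: X1 → v, X2 → u.
Binarize each right-hand side of length ≥ 3 by chaining fresh nonterminals (Y1, Y2, …): affected rules were E → E X1 S.

S → X1 X2 | X2 E; E → v | u | X2 E | E Y1; X1 → v; X2 → u; Y1 → X1 S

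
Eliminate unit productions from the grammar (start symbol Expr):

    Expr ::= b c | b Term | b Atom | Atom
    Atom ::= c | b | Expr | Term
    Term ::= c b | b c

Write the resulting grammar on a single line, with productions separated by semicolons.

Unit pairs: Atom ⇒* {Expr, Term}; Expr ⇒* {Atom, Term}.
Replace each nonterminal's rules with the union of the non-unit rules of every nonterminal it unit-derives.

Expr ::= c b | b c | c | b | b Term | b Atom; Atom ::= c b | b c | c | b | b Term | b Atom; Term ::= c b | b c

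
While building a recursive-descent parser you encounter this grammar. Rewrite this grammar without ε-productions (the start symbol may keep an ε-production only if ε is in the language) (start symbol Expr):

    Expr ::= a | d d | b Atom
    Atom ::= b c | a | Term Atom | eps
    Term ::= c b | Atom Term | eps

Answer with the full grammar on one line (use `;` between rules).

Nullable set = {Atom, Term}.
ε ∉ L(G), so no ε-production is kept.
Expand every rule over subsets of its nullable positions: Expr → b Atom gives b Atom | b. Atom → Term Atom gives Term Atom | Term. Term → Atom Term gives Atom Term | Atom.

Expr ::= a | d d | b Atom | b; Atom ::= b c | a | Term Atom | Term; Term ::= c b | Atom Term | Atom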